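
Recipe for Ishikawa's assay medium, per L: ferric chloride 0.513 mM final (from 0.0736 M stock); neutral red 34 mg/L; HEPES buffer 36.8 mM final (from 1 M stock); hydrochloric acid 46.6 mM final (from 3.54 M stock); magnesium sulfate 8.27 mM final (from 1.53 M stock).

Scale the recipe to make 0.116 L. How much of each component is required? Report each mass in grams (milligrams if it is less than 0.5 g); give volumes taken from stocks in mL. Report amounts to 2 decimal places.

ferric chloride 0.81 mL; neutral red 3.94 mg; HEPES buffer 4.27 mL; hydrochloric acid 1.53 mL; magnesium sulfate 0.63 mL

Scale factor relative to 1 L: 0.116.
ferric chloride: dilute stock: 0.513 mM × 116 mL ÷ 73.6 mM = 0.81 mL
neutral red: 34 mg/L × 0.116 L = 3.94 mg
HEPES buffer: C1V1 = C2V2 → 36.8 mM × 116 mL ÷ 1000 mM = 4.27 mL
hydrochloric acid: V = C2·V2/C1 = 46.6 mM × 116 mL ÷ 3540 mM = 1.53 mL
magnesium sulfate: V = C2·V2/C1 = 8.27 mM × 116 mL ÷ 1530 mM = 0.63 mL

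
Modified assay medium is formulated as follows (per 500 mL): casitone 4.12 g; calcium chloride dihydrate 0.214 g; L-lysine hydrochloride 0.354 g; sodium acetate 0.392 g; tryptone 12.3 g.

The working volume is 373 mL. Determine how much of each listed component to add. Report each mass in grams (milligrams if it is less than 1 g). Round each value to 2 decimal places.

casitone 3.07 g; calcium chloride dihydrate 159.64 mg; L-lysine hydrochloride 264.08 mg; sodium acetate 292.43 mg; tryptone 9.18 g

Scale factor = 373 mL / 500 mL = 0.746.
casitone: 4.12 g × (373 mL / 500 mL) = 3.07 g
calcium chloride dihydrate: 0.214 g × (373 mL / 500 mL) = 0.159644 g = 159.64 mg
L-lysine hydrochloride: 0.354 g × (373 mL / 500 mL) = 0.264084 g = 264.08 mg
sodium acetate: 0.392 g × (373 mL / 500 mL) = 0.292432 g = 292.43 mg
tryptone: 12.3 g × (373 mL / 500 mL) = 9.18 g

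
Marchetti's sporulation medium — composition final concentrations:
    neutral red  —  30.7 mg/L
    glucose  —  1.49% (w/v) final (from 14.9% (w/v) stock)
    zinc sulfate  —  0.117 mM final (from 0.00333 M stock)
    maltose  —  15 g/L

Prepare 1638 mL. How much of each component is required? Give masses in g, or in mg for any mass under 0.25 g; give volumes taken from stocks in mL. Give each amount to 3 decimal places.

Target volume = 1638 mL = 1.638 L.
neutral red: 30.7 mg/L × 1.638 L = 50.287 mg
glucose: V = C2·V2/C1 = 1.49% ÷ 14.9% × 1638 mL = 163.800 mL
zinc sulfate: dilute stock: 0.117 mM × 1638 mL ÷ 3.33 mM = 57.551 mL
maltose: 15 g/L × 1.638 L = 24.570 g

neutral red 50.287 mg; glucose 163.800 mL; zinc sulfate 57.551 mL; maltose 24.570 g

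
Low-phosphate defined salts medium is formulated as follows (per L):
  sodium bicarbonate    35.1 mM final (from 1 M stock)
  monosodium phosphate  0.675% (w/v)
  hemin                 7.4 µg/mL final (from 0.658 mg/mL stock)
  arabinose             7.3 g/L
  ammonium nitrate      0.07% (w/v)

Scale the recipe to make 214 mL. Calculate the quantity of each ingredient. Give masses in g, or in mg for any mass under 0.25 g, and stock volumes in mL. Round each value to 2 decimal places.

Target volume = 214 mL = 0.214 L.
sodium bicarbonate: V = C2·V2/C1 = 35.1 mM × 214 mL ÷ 1000 mM = 7.51 mL
monosodium phosphate: 0.675 g per 100 mL × 214 mL ÷ 100 = 1.44 g
hemin: dilute stock: 7.4 µg/mL × 214 mL ÷ 658 µg/mL = 2.41 mL
arabinose: 7.3 g/L × 0.214 L = 1.56 g
ammonium nitrate: 0.07 g per 100 mL × 214 mL ÷ 100 = 0.1498 g = 149.80 mg

sodium bicarbonate 7.51 mL; monosodium phosphate 1.44 g; hemin 2.41 mL; arabinose 1.56 g; ammonium nitrate 149.80 mg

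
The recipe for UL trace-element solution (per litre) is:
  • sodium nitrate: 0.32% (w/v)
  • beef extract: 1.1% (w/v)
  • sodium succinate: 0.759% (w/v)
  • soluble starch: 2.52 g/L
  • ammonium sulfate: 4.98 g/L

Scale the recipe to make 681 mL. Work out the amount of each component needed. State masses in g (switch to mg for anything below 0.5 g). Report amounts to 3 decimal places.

sodium nitrate 2.179 g; beef extract 7.491 g; sodium succinate 5.169 g; soluble starch 1.716 g; ammonium sulfate 3.391 g

Target volume = 681 mL = 0.681 L.
sodium nitrate: 0.32 g per 100 mL × 681 mL ÷ 100 = 2.179 g
beef extract: 1.1% w/v = 11 g/L → 11 × 0.681 L = 7.491 g
sodium succinate: 0.759% w/v = 7.59 g/L → 7.59 × 0.681 L = 5.169 g
soluble starch: 2.52 g/L × 0.681 L = 1.716 g
ammonium sulfate: 4.98 g/L × 0.681 L = 3.391 g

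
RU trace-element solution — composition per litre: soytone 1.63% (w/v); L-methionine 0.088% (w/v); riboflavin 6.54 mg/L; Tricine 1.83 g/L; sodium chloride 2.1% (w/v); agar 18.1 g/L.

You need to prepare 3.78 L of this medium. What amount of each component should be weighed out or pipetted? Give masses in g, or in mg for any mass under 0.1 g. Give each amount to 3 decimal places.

Scale factor relative to 1 L: 3.78.
soytone: 1.63% w/v = 16.3 g/L → 16.3 × 3.78 L = 61.614 g
L-methionine: 0.088 g per 100 mL × 3780 mL ÷ 100 = 3.326 g
riboflavin: 6.54 mg/L × 3.78 L = 24.721 mg
Tricine: 1.83 g/L × 3.78 L = 6.917 g
sodium chloride: 2.1 g per 100 mL × 3780 mL ÷ 100 = 79.380 g
agar: 18.1 g/L × 3.78 L = 68.418 g

soytone 61.614 g; L-methionine 3.326 g; riboflavin 24.721 mg; Tricine 6.917 g; sodium chloride 79.380 g; agar 68.418 g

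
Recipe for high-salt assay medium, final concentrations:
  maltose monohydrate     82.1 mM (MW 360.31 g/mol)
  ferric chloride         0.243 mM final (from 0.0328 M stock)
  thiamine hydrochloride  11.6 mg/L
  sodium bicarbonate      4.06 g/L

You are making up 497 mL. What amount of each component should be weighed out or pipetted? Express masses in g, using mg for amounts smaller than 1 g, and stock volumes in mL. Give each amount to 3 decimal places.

Working volume: 497 mL = 0.497 L.
maltose monohydrate: 82.1 mmol/L × 360.31 g/mol × 0.497 L ÷ 1000 = 14.702 g
ferric chloride: dilute stock: 0.243 mM × 497 mL ÷ 32.8 mM = 3.682 mL
thiamine hydrochloride: 11.6 mg/L × 0.497 L = 5.765 mg
sodium bicarbonate: 4.06 g/L × 0.497 L = 2.018 g

maltose monohydrate 14.702 g; ferric chloride 3.682 mL; thiamine hydrochloride 5.765 mg; sodium bicarbonate 2.018 g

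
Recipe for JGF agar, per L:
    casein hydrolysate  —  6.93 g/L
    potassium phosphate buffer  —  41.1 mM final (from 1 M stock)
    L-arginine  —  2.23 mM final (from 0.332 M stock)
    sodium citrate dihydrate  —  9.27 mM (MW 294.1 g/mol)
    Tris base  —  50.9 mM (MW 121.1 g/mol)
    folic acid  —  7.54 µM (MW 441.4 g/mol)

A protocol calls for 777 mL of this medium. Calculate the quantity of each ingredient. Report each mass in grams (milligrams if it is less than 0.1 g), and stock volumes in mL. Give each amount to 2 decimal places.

Target volume = 777 mL = 0.777 L.
casein hydrolysate: 6.93 g/L × 0.777 L = 5.38 g
potassium phosphate buffer: C1V1 = C2V2 → 41.1 mM × 777 mL ÷ 1000 mM = 31.93 mL
L-arginine: dilute stock: 2.23 mM × 777 mL ÷ 332 mM = 5.22 mL
sodium citrate dihydrate: 9.27 mmol/L × 294.1 g/mol × 0.777 L ÷ 1000 = 2.12 g
Tris base: 50.9 mmol/L × 121.1 g/mol × 0.777 L ÷ 1000 = 4.79 g
folic acid: 7.54 µmol/L × 441.4 g/mol × 0.777 L ÷ 1000 = 2.59 mg

casein hydrolysate 5.38 g; potassium phosphate buffer 31.93 mL; L-arginine 5.22 mL; sodium citrate dihydrate 2.12 g; Tris base 4.79 g; folic acid 2.59 mg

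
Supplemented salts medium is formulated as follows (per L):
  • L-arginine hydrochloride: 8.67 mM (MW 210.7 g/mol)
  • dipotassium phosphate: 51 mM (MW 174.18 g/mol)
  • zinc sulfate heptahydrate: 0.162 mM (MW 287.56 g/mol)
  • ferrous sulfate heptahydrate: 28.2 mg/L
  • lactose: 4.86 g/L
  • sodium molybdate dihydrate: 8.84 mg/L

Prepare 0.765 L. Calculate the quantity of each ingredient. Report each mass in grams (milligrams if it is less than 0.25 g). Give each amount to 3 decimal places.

L-arginine hydrochloride 1.397 g; dipotassium phosphate 6.796 g; zinc sulfate heptahydrate 35.637 mg; ferrous sulfate heptahydrate 21.573 mg; lactose 3.718 g; sodium molybdate dihydrate 6.763 mg

Scale factor relative to 1 L: 0.765.
L-arginine hydrochloride: 8.67 mmol/L × 210.7 g/mol × 0.765 L ÷ 1000 = 1.397 g
dipotassium phosphate: 51 mmol/L × 174.18 g/mol × 0.765 L ÷ 1000 = 6.796 g
zinc sulfate heptahydrate: 0.162 mmol/L × 287.56 mg/mmol × 0.765 L = 35.637 mg
ferrous sulfate heptahydrate: 28.2 mg/L × 0.765 L = 21.573 mg
lactose: 4.86 g/L × 0.765 L = 3.718 g
sodium molybdate dihydrate: 8.84 mg/L × 0.765 L = 6.763 mg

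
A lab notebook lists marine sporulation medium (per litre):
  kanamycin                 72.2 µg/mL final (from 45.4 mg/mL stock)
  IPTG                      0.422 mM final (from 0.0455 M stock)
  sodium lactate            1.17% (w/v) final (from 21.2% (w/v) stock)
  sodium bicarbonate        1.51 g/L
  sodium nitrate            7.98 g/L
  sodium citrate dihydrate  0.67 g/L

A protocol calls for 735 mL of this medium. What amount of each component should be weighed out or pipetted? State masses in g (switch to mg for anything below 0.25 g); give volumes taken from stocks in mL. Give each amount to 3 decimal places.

kanamycin 1.169 mL; IPTG 6.817 mL; sodium lactate 40.564 mL; sodium bicarbonate 1.110 g; sodium nitrate 5.865 g; sodium citrate dihydrate 0.492 g

Target volume = 735 mL = 0.735 L.
kanamycin: dilute stock: 72.2 µg/mL × 735 mL ÷ 45400 µg/mL = 1.169 mL
IPTG: V = C2·V2/C1 = 0.422 mM × 735 mL ÷ 45.5 mM = 6.817 mL
sodium lactate: dilute stock: 1.17% ÷ 21.2% × 735 mL = 40.564 mL
sodium bicarbonate: 1.51 g/L × 0.735 L = 1.110 g
sodium nitrate: 7.98 g/L × 0.735 L = 5.865 g
sodium citrate dihydrate: 0.67 g/L × 0.735 L = 0.492 g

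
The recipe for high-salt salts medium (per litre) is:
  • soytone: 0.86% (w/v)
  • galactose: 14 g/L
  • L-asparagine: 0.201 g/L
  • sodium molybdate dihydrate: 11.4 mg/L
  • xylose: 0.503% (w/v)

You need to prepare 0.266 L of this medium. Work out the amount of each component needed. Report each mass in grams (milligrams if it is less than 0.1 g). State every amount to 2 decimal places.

soytone 2.29 g; galactose 3.72 g; L-asparagine 53.47 mg; sodium molybdate dihydrate 3.03 mg; xylose 1.34 g

Scale factor relative to 1 L: 0.266.
soytone: 0.86 g per 100 mL × 266 mL ÷ 100 = 2.29 g
galactose: 14 g/L × 0.266 L = 3.72 g
L-asparagine: 0.201 g/L × 0.266 L = 0.053466 g = 53.47 mg
sodium molybdate dihydrate: 11.4 mg/L × 0.266 L = 3.03 mg
xylose: 0.503 g per 100 mL × 266 mL ÷ 100 = 1.34 g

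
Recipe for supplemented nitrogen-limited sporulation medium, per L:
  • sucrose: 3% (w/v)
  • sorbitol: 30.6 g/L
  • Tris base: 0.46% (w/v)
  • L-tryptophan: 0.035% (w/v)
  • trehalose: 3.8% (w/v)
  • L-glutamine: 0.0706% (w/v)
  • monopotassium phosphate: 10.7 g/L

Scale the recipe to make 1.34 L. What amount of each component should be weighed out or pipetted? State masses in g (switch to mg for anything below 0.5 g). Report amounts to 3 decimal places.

sucrose 40.200 g; sorbitol 41.004 g; Tris base 6.164 g; L-tryptophan 469.000 mg; trehalose 50.920 g; L-glutamine 0.946 g; monopotassium phosphate 14.338 g

Scale factor relative to 1 L: 1.34.
sucrose: 3% w/v = 30 g/L → 30 × 1.34 L = 40.200 g
sorbitol: 30.6 g/L × 1.34 L = 41.004 g
Tris base: 0.46 g per 100 mL × 1340 mL ÷ 100 = 6.164 g
L-tryptophan: 0.035% w/v = 0.35 g/L → 0.35 × 1.34 L = 0.469 g = 469.000 mg
trehalose: 3.8% w/v = 38 g/L → 38 × 1.34 L = 50.920 g
L-glutamine: 0.0706 g per 100 mL × 1340 mL ÷ 100 = 0.946 g
monopotassium phosphate: 10.7 g/L × 1.34 L = 14.338 g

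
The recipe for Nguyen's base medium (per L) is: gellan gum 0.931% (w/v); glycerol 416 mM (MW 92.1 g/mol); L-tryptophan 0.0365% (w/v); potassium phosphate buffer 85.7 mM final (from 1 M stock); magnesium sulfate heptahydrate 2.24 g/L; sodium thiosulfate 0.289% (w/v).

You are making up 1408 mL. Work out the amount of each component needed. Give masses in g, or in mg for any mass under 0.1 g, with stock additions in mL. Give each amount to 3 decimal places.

Working volume: 1408 mL = 1.408 L.
gellan gum: 0.931 g per 100 mL × 1408 mL ÷ 100 = 13.108 g
glycerol: 416 mmol/L × 92.1 g/mol × 1.408 L ÷ 1000 = 53.946 g
L-tryptophan: 0.0365% w/v = 0.365 g/L → 0.365 × 1.408 L = 0.514 g
potassium phosphate buffer: dilute stock: 85.7 mM × 1408 mL ÷ 1000 mM = 120.666 mL
magnesium sulfate heptahydrate: 2.24 g/L × 1.408 L = 3.154 g
sodium thiosulfate: 0.289 g per 100 mL × 1408 mL ÷ 100 = 4.069 g

gellan gum 13.108 g; glycerol 53.946 g; L-tryptophan 0.514 g; potassium phosphate buffer 120.666 mL; magnesium sulfate heptahydrate 3.154 g; sodium thiosulfate 4.069 g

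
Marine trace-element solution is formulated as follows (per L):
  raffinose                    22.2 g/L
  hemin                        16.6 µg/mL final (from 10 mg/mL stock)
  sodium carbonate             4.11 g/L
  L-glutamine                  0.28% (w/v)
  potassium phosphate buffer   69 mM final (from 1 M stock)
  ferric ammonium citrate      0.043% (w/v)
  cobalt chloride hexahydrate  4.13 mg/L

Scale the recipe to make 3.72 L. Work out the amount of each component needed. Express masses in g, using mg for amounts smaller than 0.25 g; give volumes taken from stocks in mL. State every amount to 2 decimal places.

raffinose 82.58 g; hemin 6.18 mL; sodium carbonate 15.29 g; L-glutamine 10.42 g; potassium phosphate buffer 256.68 mL; ferric ammonium citrate 1.60 g; cobalt chloride hexahydrate 15.36 mg

Scale factor relative to 1 L: 3.72.
raffinose: 22.2 g/L × 3.72 L = 82.58 g
hemin: V = C2·V2/C1 = 16.6 µg/mL × 3720 mL ÷ 10000 µg/mL = 6.18 mL
sodium carbonate: 4.11 g/L × 3.72 L = 15.29 g
L-glutamine: 0.28% w/v = 2.8 g/L → 2.8 × 3.72 L = 10.42 g
potassium phosphate buffer: dilute stock: 69 mM × 3720 mL ÷ 1000 mM = 256.68 mL
ferric ammonium citrate: 0.043% w/v = 0.43 g/L → 0.43 × 3.72 L = 1.60 g
cobalt chloride hexahydrate: 4.13 mg/L × 3.72 L = 15.36 mg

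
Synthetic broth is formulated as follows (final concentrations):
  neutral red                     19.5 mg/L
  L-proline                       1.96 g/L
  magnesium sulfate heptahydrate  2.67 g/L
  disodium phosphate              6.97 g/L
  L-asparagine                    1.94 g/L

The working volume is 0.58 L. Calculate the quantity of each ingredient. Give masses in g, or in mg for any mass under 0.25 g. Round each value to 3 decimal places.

Scale factor relative to 1 L: 0.58.
neutral red: 19.5 mg/L × 0.58 L = 11.310 mg
L-proline: 1.96 g/L × 0.58 L = 1.137 g
magnesium sulfate heptahydrate: 2.67 g/L × 0.58 L = 1.549 g
disodium phosphate: 6.97 g/L × 0.58 L = 4.043 g
L-asparagine: 1.94 g/L × 0.58 L = 1.125 g

neutral red 11.310 mg; L-proline 1.137 g; magnesium sulfate heptahydrate 1.549 g; disodium phosphate 4.043 g; L-asparagine 1.125 g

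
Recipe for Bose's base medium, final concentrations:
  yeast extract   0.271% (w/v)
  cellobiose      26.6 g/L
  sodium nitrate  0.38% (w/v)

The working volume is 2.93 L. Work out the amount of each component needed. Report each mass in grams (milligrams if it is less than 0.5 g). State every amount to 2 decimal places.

yeast extract 7.94 g; cellobiose 77.94 g; sodium nitrate 11.13 g

Working volume: 2.93 L.
yeast extract: 0.271 g per 100 mL × 2930 mL ÷ 100 = 7.94 g
cellobiose: 26.6 g/L × 2.93 L = 77.94 g
sodium nitrate: 0.38% w/v = 3.8 g/L → 3.8 × 2.93 L = 11.13 g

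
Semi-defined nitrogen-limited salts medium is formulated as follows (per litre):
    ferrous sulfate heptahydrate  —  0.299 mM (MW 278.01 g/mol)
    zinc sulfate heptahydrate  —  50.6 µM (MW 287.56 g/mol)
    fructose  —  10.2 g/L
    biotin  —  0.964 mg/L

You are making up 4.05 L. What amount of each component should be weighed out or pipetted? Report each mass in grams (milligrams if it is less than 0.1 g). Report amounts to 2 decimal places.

ferrous sulfate heptahydrate 0.34 g; zinc sulfate heptahydrate 58.93 mg; fructose 41.31 g; biotin 3.90 mg

Working volume: 4.05 L.
ferrous sulfate heptahydrate: 0.299 mmol/L × 278.01 g/mol × 4.05 L ÷ 1000 = 0.34 g
zinc sulfate heptahydrate: 50.6 µmol/L × 287.56 g/mol × 4.05 L ÷ 1000 = 58.93 mg
fructose: 10.2 g/L × 4.05 L = 41.31 g
biotin: 0.964 mg/L × 4.05 L = 3.90 mg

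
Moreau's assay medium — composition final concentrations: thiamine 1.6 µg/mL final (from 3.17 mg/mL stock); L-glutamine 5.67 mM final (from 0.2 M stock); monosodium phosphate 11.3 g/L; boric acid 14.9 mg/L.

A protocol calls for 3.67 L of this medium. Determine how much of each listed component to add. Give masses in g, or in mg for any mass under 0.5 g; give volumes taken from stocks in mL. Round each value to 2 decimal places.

thiamine 1.85 mL; L-glutamine 104.04 mL; monosodium phosphate 41.47 g; boric acid 54.68 mg

Working volume: 3.67 L.
thiamine: V = C2·V2/C1 = 1.6 µg/mL × 3670 mL ÷ 3170 µg/mL = 1.85 mL
L-glutamine: V = C2·V2/C1 = 5.67 mM × 3670 mL ÷ 200 mM = 104.04 mL
monosodium phosphate: 11.3 g/L × 3.67 L = 41.47 g
boric acid: 14.9 mg/L × 3.67 L = 54.68 mg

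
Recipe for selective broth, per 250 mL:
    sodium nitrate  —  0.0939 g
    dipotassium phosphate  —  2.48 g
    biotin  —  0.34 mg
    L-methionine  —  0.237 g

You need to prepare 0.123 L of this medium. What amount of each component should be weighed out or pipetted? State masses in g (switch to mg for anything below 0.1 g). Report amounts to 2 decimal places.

Ratio of target to recipe volume: 123 / 250 = 0.492.
sodium nitrate: 0.0939 g × (123 mL / 250 mL) = 0.0461988 g = 46.20 mg
dipotassium phosphate: 2.48 g × (123 mL / 250 mL) = 1.22 g
biotin: 0.34 mg × (123 mL / 250 mL) = 0.17 mg
L-methionine: 0.237 g × (123 mL / 250 mL) = 0.12 g

sodium nitrate 46.20 mg; dipotassium phosphate 1.22 g; biotin 0.17 mg; L-methionine 0.12 g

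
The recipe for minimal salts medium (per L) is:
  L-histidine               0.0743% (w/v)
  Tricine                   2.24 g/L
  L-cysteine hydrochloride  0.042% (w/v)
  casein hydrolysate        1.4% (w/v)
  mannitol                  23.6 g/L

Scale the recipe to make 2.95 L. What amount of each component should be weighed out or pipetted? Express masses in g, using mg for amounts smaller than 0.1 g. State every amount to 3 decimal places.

L-histidine 2.192 g; Tricine 6.608 g; L-cysteine hydrochloride 1.239 g; casein hydrolysate 41.300 g; mannitol 69.620 g

Working volume: 2.95 L.
L-histidine: 0.0743 g per 100 mL × 2950 mL ÷ 100 = 2.192 g
Tricine: 2.24 g/L × 2.95 L = 6.608 g
L-cysteine hydrochloride: 0.042 g per 100 mL × 2950 mL ÷ 100 = 1.239 g
casein hydrolysate: 1.4 g per 100 mL × 2950 mL ÷ 100 = 41.300 g
mannitol: 23.6 g/L × 2.95 L = 69.620 g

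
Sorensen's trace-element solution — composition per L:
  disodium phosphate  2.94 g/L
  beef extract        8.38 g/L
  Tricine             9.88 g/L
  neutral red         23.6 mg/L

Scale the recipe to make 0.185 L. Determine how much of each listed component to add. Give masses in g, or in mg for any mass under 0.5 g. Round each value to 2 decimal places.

Working volume: 0.185 L.
disodium phosphate: 2.94 g/L × 0.185 L = 0.54 g
beef extract: 8.38 g/L × 0.185 L = 1.55 g
Tricine: 9.88 g/L × 0.185 L = 1.83 g
neutral red: 23.6 mg/L × 0.185 L = 4.37 mg

disodium phosphate 0.54 g; beef extract 1.55 g; Tricine 1.83 g; neutral red 4.37 mg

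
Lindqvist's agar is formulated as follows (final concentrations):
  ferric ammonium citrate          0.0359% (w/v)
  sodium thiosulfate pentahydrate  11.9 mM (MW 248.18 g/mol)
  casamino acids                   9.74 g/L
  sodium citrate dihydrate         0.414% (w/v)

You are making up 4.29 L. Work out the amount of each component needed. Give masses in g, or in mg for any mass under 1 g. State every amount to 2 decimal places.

Working volume: 4.29 L.
ferric ammonium citrate: 0.0359 g per 100 mL × 4290 mL ÷ 100 = 1.54 g
sodium thiosulfate pentahydrate: 11.9 mmol/L × 248.18 g/mol × 4.29 L ÷ 1000 = 12.67 g
casamino acids: 9.74 g/L × 4.29 L = 41.78 g
sodium citrate dihydrate: 0.414% w/v = 4.14 g/L → 4.14 × 4.29 L = 17.76 g

ferric ammonium citrate 1.54 g; sodium thiosulfate pentahydrate 12.67 g; casamino acids 41.78 g; sodium citrate dihydrate 17.76 g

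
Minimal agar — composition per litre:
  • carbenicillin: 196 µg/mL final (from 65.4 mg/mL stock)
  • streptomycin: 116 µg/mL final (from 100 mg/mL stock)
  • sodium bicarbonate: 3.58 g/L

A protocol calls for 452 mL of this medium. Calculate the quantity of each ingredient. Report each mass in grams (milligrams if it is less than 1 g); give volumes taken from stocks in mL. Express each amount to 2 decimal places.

Working volume: 452 mL = 0.452 L.
carbenicillin: C1V1 = C2V2 → 196 µg/mL × 452 mL ÷ 65400 µg/mL = 1.35 mL
streptomycin: C1V1 = C2V2 → 116 µg/mL × 452 mL ÷ 100000 µg/mL = 0.52 mL
sodium bicarbonate: 3.58 g/L × 0.452 L = 1.62 g

carbenicillin 1.35 mL; streptomycin 0.52 mL; sodium bicarbonate 1.62 g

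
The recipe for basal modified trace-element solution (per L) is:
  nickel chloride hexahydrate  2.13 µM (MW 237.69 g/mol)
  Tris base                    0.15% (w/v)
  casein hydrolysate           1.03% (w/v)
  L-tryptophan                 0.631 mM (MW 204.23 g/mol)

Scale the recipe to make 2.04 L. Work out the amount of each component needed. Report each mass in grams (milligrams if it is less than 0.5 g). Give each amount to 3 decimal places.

nickel chloride hexahydrate 1.033 mg; Tris base 3.060 g; casein hydrolysate 21.012 g; L-tryptophan 262.893 mg

Scale factor relative to 1 L: 2.04.
nickel chloride hexahydrate: 2.13 µmol/L × 237.69 g/mol × 2.04 L ÷ 1000 = 1.033 mg
Tris base: 0.15 g per 100 mL × 2040 mL ÷ 100 = 3.060 g
casein hydrolysate: 1.03% w/v = 10.3 g/L → 10.3 × 2.04 L = 21.012 g
L-tryptophan: 0.631 mmol/L × 204.23 mg/mmol × 2.04 L = 262.893 mg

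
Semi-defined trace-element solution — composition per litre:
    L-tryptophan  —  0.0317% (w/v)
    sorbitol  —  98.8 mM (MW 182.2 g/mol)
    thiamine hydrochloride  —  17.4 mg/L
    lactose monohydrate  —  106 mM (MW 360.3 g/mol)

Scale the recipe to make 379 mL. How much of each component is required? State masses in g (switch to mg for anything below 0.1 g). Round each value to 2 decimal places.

L-tryptophan 0.12 g; sorbitol 6.82 g; thiamine hydrochloride 6.59 mg; lactose monohydrate 14.47 g

Target volume = 379 mL = 0.379 L.
L-tryptophan: 0.0317 g per 100 mL × 379 mL ÷ 100 = 0.12 g
sorbitol: 98.8 mmol/L × 182.2 g/mol × 0.379 L ÷ 1000 = 6.82 g
thiamine hydrochloride: 17.4 mg/L × 0.379 L = 6.59 mg
lactose monohydrate: 106 mmol/L × 360.3 g/mol × 0.379 L ÷ 1000 = 14.47 g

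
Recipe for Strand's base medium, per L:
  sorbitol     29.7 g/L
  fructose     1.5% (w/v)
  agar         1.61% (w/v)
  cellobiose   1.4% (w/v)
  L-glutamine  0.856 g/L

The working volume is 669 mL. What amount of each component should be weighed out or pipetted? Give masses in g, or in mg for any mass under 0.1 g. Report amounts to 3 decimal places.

Working volume: 669 mL = 0.669 L.
sorbitol: 29.7 g/L × 0.669 L = 19.869 g
fructose: 1.5 g per 100 mL × 669 mL ÷ 100 = 10.035 g
agar: 1.61% w/v = 16.1 g/L → 16.1 × 0.669 L = 10.771 g
cellobiose: 1.4% w/v = 14 g/L → 14 × 0.669 L = 9.366 g
L-glutamine: 0.856 g/L × 0.669 L = 0.573 g

sorbitol 19.869 g; fructose 10.035 g; agar 10.771 g; cellobiose 9.366 g; L-glutamine 0.573 g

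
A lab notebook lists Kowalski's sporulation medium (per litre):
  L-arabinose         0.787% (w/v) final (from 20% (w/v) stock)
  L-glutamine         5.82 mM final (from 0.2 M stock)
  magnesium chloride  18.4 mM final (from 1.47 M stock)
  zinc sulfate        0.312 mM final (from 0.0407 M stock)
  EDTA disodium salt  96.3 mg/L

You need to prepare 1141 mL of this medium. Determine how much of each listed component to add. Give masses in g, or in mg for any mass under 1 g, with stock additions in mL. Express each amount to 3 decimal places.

Scale factor relative to 1 L: 1.141.
L-arabinose: C1V1 = C2V2 → 0.787% ÷ 20% × 1141 mL = 44.898 mL
L-glutamine: V = C2·V2/C1 = 5.82 mM × 1141 mL ÷ 200 mM = 33.203 mL
magnesium chloride: V = C2·V2/C1 = 18.4 mM × 1141 mL ÷ 1470 mM = 14.282 mL
zinc sulfate: V = C2·V2/C1 = 0.312 mM × 1141 mL ÷ 40.7 mM = 8.747 mL
EDTA disodium salt: 96.3 mg/L × 1.141 L = 109.878 mg

L-arabinose 44.898 mL; L-glutamine 33.203 mL; magnesium chloride 14.282 mL; zinc sulfate 8.747 mL; EDTA disodium salt 109.878 mg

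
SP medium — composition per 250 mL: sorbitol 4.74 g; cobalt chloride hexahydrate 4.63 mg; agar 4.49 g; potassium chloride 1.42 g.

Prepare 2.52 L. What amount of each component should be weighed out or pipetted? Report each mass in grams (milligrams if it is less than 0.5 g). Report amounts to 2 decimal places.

Scale factor = 2520 mL / 250 mL = 10.08.
sorbitol: 4.74 g × (2520 mL / 250 mL) = 47.78 g
cobalt chloride hexahydrate: 4.63 mg × (2520 mL / 250 mL) = 46.67 mg
agar: 4.49 g × (2520 mL / 250 mL) = 45.26 g
potassium chloride: 1.42 g × (2520 mL / 250 mL) = 14.31 g

sorbitol 47.78 g; cobalt chloride hexahydrate 46.67 mg; agar 45.26 g; potassium chloride 14.31 g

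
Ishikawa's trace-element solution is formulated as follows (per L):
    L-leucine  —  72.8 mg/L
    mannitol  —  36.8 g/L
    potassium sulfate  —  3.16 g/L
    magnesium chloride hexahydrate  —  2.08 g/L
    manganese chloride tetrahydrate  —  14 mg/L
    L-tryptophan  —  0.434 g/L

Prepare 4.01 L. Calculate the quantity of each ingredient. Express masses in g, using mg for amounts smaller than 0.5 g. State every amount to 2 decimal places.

L-leucine 291.93 mg; mannitol 147.57 g; potassium sulfate 12.67 g; magnesium chloride hexahydrate 8.34 g; manganese chloride tetrahydrate 56.14 mg; L-tryptophan 1.74 g

Scale factor relative to 1 L: 4.01.
L-leucine: 72.8 mg/L × 4.01 L = 291.93 mg
mannitol: 36.8 g/L × 4.01 L = 147.57 g
potassium sulfate: 3.16 g/L × 4.01 L = 12.67 g
magnesium chloride hexahydrate: 2.08 g/L × 4.01 L = 8.34 g
manganese chloride tetrahydrate: 14 mg/L × 4.01 L = 56.14 mg
L-tryptophan: 0.434 g/L × 4.01 L = 1.74 g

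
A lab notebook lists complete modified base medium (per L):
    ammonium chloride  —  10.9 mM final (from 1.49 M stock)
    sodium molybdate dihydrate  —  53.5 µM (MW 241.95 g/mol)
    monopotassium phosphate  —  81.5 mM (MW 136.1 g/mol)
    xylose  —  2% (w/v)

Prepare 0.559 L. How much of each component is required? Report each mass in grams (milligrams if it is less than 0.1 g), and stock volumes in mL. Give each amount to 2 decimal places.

ammonium chloride 4.09 mL; sodium molybdate dihydrate 7.24 mg; monopotassium phosphate 6.20 g; xylose 11.18 g

Working volume: 0.559 L.
ammonium chloride: V = C2·V2/C1 = 10.9 mM × 559 mL ÷ 1490 mM = 4.09 mL
sodium molybdate dihydrate: 53.5 µmol/L × 241.95 g/mol × 0.559 L ÷ 1000 = 7.24 mg
monopotassium phosphate: 81.5 mmol/L × 136.1 g/mol × 0.559 L ÷ 1000 = 6.20 g
xylose: 2 g per 100 mL × 559 mL ÷ 100 = 11.18 g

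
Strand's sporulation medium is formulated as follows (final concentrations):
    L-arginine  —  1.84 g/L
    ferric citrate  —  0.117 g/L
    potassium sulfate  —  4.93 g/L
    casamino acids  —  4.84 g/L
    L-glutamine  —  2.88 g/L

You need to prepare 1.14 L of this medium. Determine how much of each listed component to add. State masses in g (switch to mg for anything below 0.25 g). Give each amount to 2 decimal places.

Working volume: 1.14 L.
L-arginine: 1.84 g/L × 1.14 L = 2.10 g
ferric citrate: 0.117 g/L × 1.14 L = 0.13338 g = 133.38 mg
potassium sulfate: 4.93 g/L × 1.14 L = 5.62 g
casamino acids: 4.84 g/L × 1.14 L = 5.52 g
L-glutamine: 2.88 g/L × 1.14 L = 3.28 g

L-arginine 2.10 g; ferric citrate 133.38 mg; potassium sulfate 5.62 g; casamino acids 5.52 g; L-glutamine 3.28 g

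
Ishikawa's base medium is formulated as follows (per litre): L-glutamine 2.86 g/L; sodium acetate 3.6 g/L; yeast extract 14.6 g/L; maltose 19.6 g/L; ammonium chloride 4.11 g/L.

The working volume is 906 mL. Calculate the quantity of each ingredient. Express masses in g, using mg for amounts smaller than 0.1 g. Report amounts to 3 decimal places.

Working volume: 906 mL = 0.906 L.
L-glutamine: 2.86 g/L × 0.906 L = 2.591 g
sodium acetate: 3.6 g/L × 0.906 L = 3.262 g
yeast extract: 14.6 g/L × 0.906 L = 13.228 g
maltose: 19.6 g/L × 0.906 L = 17.758 g
ammonium chloride: 4.11 g/L × 0.906 L = 3.724 g

L-glutamine 2.591 g; sodium acetate 3.262 g; yeast extract 13.228 g; maltose 17.758 g; ammonium chloride 3.724 g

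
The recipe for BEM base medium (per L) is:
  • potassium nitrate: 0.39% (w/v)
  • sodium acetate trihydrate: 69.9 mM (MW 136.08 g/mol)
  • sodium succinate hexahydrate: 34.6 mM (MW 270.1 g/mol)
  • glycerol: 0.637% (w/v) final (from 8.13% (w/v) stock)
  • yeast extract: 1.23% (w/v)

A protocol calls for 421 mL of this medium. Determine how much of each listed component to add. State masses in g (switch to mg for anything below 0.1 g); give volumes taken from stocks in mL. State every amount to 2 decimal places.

potassium nitrate 1.64 g; sodium acetate trihydrate 4.00 g; sodium succinate hexahydrate 3.93 g; glycerol 32.99 mL; yeast extract 5.18 g

Target volume = 421 mL = 0.421 L.
potassium nitrate: 0.39 g per 100 mL × 421 mL ÷ 100 = 1.64 g
sodium acetate trihydrate: 69.9 mmol/L × 136.08 g/mol × 0.421 L ÷ 1000 = 4.00 g
sodium succinate hexahydrate: 34.6 mmol/L × 270.1 g/mol × 0.421 L ÷ 1000 = 3.93 g
glycerol: dilute stock: 0.637% ÷ 8.13% × 421 mL = 32.99 mL
yeast extract: 1.23 g per 100 mL × 421 mL ÷ 100 = 5.18 g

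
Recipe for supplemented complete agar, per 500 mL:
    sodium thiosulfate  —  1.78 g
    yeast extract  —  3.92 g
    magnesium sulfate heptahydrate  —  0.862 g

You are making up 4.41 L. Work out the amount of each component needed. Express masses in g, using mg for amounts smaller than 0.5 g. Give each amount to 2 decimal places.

Ratio of target to recipe volume: 4410 / 500 = 8.82.
sodium thiosulfate: 1.78 g × (4410 mL / 500 mL) = 15.70 g
yeast extract: 3.92 g × (4410 mL / 500 mL) = 34.57 g
magnesium sulfate heptahydrate: 0.862 g × (4410 mL / 500 mL) = 7.60 g

sodium thiosulfate 15.70 g; yeast extract 34.57 g; magnesium sulfate heptahydrate 7.60 g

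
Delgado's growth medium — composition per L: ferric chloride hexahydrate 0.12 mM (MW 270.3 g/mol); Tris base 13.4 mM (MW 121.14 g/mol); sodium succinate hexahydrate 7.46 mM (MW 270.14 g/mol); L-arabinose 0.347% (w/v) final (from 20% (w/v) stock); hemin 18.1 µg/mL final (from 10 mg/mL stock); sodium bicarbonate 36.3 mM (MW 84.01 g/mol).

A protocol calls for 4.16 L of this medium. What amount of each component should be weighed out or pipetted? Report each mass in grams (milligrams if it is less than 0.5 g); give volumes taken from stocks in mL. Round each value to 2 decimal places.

ferric chloride hexahydrate 134.93 mg; Tris base 6.75 g; sodium succinate hexahydrate 8.38 g; L-arabinose 72.18 mL; hemin 7.53 mL; sodium bicarbonate 12.69 g

Working volume: 4.16 L.
ferric chloride hexahydrate: 0.12 mmol/L × 270.3 mg/mmol × 4.16 L = 134.93 mg
Tris base: 13.4 mmol/L × 121.14 g/mol × 4.16 L ÷ 1000 = 6.75 g
sodium succinate hexahydrate: 7.46 mmol/L × 270.14 g/mol × 4.16 L ÷ 1000 = 8.38 g
L-arabinose: dilute stock: 0.347% ÷ 20% × 4160 mL = 72.18 mL
hemin: C1V1 = C2V2 → 18.1 µg/mL × 4160 mL ÷ 10000 µg/mL = 7.53 mL
sodium bicarbonate: 36.3 mmol/L × 84.01 g/mol × 4.16 L ÷ 1000 = 12.69 g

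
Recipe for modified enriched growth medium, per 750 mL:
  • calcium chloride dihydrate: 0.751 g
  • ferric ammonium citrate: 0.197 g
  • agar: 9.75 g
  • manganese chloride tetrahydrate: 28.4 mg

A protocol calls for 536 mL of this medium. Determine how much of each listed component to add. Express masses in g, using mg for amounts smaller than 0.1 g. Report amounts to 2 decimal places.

Ratio of target to recipe volume: 536 / 750 = 0.714667.
calcium chloride dihydrate: 0.751 g × (536 mL / 750 mL) = 0.54 g
ferric ammonium citrate: 0.197 g × (536 mL / 750 mL) = 0.14 g
agar: 9.75 g × (536 mL / 750 mL) = 6.97 g
manganese chloride tetrahydrate: 28.4 mg × (536 mL / 750 mL) = 20.30 mg

calcium chloride dihydrate 0.54 g; ferric ammonium citrate 0.14 g; agar 6.97 g; manganese chloride tetrahydrate 20.30 mg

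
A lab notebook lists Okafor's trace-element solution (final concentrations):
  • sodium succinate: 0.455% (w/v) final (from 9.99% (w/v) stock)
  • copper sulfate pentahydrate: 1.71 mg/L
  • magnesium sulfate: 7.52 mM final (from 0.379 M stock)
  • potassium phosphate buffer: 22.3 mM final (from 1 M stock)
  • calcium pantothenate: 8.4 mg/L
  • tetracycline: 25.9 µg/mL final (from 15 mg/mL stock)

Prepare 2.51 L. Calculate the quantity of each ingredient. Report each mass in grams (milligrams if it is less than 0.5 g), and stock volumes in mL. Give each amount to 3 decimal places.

Working volume: 2.51 L.
sodium succinate: C1V1 = C2V2 → 0.455% ÷ 9.99% × 2510 mL = 114.319 mL
copper sulfate pentahydrate: 1.71 mg/L × 2.51 L = 4.292 mg
magnesium sulfate: C1V1 = C2V2 → 7.52 mM × 2510 mL ÷ 379 mM = 49.803 mL
potassium phosphate buffer: dilute stock: 22.3 mM × 2510 mL ÷ 1000 mM = 55.973 mL
calcium pantothenate: 8.4 mg/L × 2.51 L = 21.084 mg
tetracycline: C1V1 = C2V2 → 25.9 µg/mL × 2510 mL ÷ 15000 µg/mL = 4.334 mL

sodium succinate 114.319 mL; copper sulfate pentahydrate 4.292 mg; magnesium sulfate 49.803 mL; potassium phosphate buffer 55.973 mL; calcium pantothenate 21.084 mg; tetracycline 4.334 mL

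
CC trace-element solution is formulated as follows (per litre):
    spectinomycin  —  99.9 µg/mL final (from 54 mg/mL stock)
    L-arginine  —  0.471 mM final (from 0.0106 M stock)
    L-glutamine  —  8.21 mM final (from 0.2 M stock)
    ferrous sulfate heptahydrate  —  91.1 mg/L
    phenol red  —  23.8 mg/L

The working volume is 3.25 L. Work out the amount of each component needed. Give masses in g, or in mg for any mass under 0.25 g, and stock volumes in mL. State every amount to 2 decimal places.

spectinomycin 6.01 mL; L-arginine 144.41 mL; L-glutamine 133.41 mL; ferrous sulfate heptahydrate 0.30 g; phenol red 77.35 mg

Working volume: 3.25 L.
spectinomycin: C1V1 = C2V2 → 99.9 µg/mL × 3250 mL ÷ 54000 µg/mL = 6.01 mL
L-arginine: C1V1 = C2V2 → 0.471 mM × 3250 mL ÷ 10.6 mM = 144.41 mL
L-glutamine: dilute stock: 8.21 mM × 3250 mL ÷ 200 mM = 133.41 mL
ferrous sulfate heptahydrate: 91.1 mg/L × 3.25 L = 296.075 mg = 0.30 g
phenol red: 23.8 mg/L × 3.25 L = 77.35 mg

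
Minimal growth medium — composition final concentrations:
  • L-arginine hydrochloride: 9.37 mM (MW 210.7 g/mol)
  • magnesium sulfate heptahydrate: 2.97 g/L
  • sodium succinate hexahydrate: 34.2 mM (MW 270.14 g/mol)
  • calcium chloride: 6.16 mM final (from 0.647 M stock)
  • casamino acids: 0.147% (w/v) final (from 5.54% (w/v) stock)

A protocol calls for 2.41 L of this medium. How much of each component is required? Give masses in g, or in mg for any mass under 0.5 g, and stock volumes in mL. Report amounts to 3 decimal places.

Scale factor relative to 1 L: 2.41.
L-arginine hydrochloride: 9.37 mmol/L × 210.7 g/mol × 2.41 L ÷ 1000 = 4.758 g
magnesium sulfate heptahydrate: 2.97 g/L × 2.41 L = 7.158 g
sodium succinate hexahydrate: 34.2 mmol/L × 270.14 g/mol × 2.41 L ÷ 1000 = 22.265 g
calcium chloride: C1V1 = C2V2 → 6.16 mM × 2410 mL ÷ 647 mM = 22.945 mL
casamino acids: dilute stock: 0.147% ÷ 5.54% × 2410 mL = 63.948 mL

L-arginine hydrochloride 4.758 g; magnesium sulfate heptahydrate 7.158 g; sodium succinate hexahydrate 22.265 g; calcium chloride 22.945 mL; casamino acids 63.948 mL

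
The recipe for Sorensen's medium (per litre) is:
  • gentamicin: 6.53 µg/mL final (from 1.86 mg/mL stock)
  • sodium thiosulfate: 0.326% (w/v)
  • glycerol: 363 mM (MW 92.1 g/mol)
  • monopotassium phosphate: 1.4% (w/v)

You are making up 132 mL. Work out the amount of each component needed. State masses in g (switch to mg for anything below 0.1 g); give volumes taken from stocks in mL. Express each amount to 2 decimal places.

gentamicin 0.46 mL; sodium thiosulfate 0.43 g; glycerol 4.41 g; monopotassium phosphate 1.85 g

Scale factor relative to 1 L: 0.132.
gentamicin: C1V1 = C2V2 → 6.53 µg/mL × 132 mL ÷ 1860 µg/mL = 0.46 mL
sodium thiosulfate: 0.326 g per 100 mL × 132 mL ÷ 100 = 0.43 g
glycerol: 363 mmol/L × 92.1 g/mol × 0.132 L ÷ 1000 = 4.41 g
monopotassium phosphate: 1.4 g per 100 mL × 132 mL ÷ 100 = 1.85 g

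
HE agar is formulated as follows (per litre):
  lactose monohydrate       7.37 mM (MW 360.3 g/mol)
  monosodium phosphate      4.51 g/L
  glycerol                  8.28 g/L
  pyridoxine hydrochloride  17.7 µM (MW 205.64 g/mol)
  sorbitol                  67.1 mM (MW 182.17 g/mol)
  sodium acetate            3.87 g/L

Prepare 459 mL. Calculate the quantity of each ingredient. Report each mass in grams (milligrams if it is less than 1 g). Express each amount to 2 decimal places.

Working volume: 459 mL = 0.459 L.
lactose monohydrate: 7.37 mmol/L × 360.3 g/mol × 0.459 L ÷ 1000 = 1.22 g
monosodium phosphate: 4.51 g/L × 0.459 L = 2.07 g
glycerol: 8.28 g/L × 0.459 L = 3.80 g
pyridoxine hydrochloride: 17.7 µmol/L × 205.64 g/mol × 0.459 L ÷ 1000 = 1.67 mg
sorbitol: 67.1 mmol/L × 182.17 g/mol × 0.459 L ÷ 1000 = 5.61 g
sodium acetate: 3.87 g/L × 0.459 L = 1.78 g

lactose monohydrate 1.22 g; monosodium phosphate 2.07 g; glycerol 3.80 g; pyridoxine hydrochloride 1.67 mg; sorbitol 5.61 g; sodium acetate 1.78 g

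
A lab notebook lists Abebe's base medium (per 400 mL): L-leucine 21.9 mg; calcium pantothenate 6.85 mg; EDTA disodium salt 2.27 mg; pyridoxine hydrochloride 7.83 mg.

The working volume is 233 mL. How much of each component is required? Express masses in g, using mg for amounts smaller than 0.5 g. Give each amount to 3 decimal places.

Ratio of target to recipe volume: 233 / 400 = 0.5825.
L-leucine: 21.9 mg × (233 mL / 400 mL) = 12.757 mg
calcium pantothenate: 6.85 mg × (233 mL / 400 mL) = 3.990 mg
EDTA disodium salt: 2.27 mg × (233 mL / 400 mL) = 1.322 mg
pyridoxine hydrochloride: 7.83 mg × (233 mL / 400 mL) = 4.561 mg

L-leucine 12.757 mg; calcium pantothenate 3.990 mg; EDTA disodium salt 1.322 mg; pyridoxine hydrochloride 4.561 mg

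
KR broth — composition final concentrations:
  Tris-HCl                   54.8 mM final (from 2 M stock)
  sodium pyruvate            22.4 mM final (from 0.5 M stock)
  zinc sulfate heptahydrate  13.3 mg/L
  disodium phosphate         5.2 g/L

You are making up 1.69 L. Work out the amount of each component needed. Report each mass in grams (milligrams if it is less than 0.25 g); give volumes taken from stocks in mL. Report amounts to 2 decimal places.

Tris-HCl 46.31 mL; sodium pyruvate 75.71 mL; zinc sulfate heptahydrate 22.48 mg; disodium phosphate 8.79 g

Working volume: 1.69 L.
Tris-HCl: C1V1 = C2V2 → 54.8 mM × 1690 mL ÷ 2000 mM = 46.31 mL
sodium pyruvate: C1V1 = C2V2 → 22.4 mM × 1690 mL ÷ 500 mM = 75.71 mL
zinc sulfate heptahydrate: 13.3 mg/L × 1.69 L = 22.48 mg
disodium phosphate: 5.2 g/L × 1.69 L = 8.79 g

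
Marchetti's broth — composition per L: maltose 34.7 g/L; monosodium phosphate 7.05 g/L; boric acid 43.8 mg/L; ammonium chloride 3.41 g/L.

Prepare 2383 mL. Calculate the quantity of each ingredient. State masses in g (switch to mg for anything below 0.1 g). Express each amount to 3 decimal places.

maltose 82.690 g; monosodium phosphate 16.800 g; boric acid 0.104 g; ammonium chloride 8.126 g

Scale factor relative to 1 L: 2.383.
maltose: 34.7 g/L × 2.383 L = 82.690 g
monosodium phosphate: 7.05 g/L × 2.383 L = 16.800 g
boric acid: 43.8 mg/L × 2.383 L = 104.375 mg = 0.104 g
ammonium chloride: 3.41 g/L × 2.383 L = 8.126 g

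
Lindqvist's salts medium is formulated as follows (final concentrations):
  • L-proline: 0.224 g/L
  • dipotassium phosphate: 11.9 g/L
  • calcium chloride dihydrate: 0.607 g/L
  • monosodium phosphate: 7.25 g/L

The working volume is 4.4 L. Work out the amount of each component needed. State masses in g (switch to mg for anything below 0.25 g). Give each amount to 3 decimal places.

L-proline 0.986 g; dipotassium phosphate 52.360 g; calcium chloride dihydrate 2.671 g; monosodium phosphate 31.900 g

Scale factor relative to 1 L: 4.4.
L-proline: 0.224 g/L × 4.4 L = 0.986 g
dipotassium phosphate: 11.9 g/L × 4.4 L = 52.360 g
calcium chloride dihydrate: 0.607 g/L × 4.4 L = 2.671 g
monosodium phosphate: 7.25 g/L × 4.4 L = 31.900 g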